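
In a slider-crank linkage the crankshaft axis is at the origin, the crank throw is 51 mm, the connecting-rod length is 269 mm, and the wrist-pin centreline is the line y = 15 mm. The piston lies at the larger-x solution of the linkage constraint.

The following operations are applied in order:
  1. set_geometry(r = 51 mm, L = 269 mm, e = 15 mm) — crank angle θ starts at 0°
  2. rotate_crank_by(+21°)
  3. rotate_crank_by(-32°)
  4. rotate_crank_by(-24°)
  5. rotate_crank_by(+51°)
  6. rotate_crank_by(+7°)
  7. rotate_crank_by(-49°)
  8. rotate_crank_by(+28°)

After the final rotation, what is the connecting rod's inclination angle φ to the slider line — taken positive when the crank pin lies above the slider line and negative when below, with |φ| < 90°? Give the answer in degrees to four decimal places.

-2.8170

set_geometry: r = 51 mm, L = 269 mm, e = 15 mm; θ ← 0°
rotate_crank_by(+21°): θ ← 0° +21° = 21°
rotate_crank_by(-32°): θ ← 21° -32° = -11°
rotate_crank_by(-24°): θ ← -11° -24° = -35°
rotate_crank_by(+51°): θ ← -35° +51° = 16°
rotate_crank_by(+7°): θ ← 16° +7° = 23°
rotate_crank_by(-49°): θ ← 23° -49° = -26°
rotate_crank_by(+28°): θ ← -26° +28° = 2°
crank pin P = (r cos θ, r sin θ) = (50.968932, 1.779874)
h = r sin θ − e = 1.779874 − 15 = -13.220126
sin φ = h / L = -13.220126 / 269 = -0.04914545
φ = arcsin(-0.04914545) = -2.816962°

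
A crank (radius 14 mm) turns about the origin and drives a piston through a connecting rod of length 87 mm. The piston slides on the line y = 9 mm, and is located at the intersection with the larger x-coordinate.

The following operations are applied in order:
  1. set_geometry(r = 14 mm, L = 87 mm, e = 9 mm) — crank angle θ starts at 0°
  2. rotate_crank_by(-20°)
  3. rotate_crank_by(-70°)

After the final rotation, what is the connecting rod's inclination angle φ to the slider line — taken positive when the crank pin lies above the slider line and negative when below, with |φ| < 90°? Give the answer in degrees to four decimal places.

set_geometry: r = 14 mm, L = 87 mm, e = 9 mm; θ ← 0°
rotate_crank_by(-20°): θ ← 0° -20° = -20°
rotate_crank_by(-70°): θ ← -20° -70° = -90°
crank pin P = (r cos θ, r sin θ) = (0.000000, -14.000000)
h = r sin θ − e = -14.000000 − 9 = -23.000000
sin φ = h / L = -23.000000 / 87 = -0.26436782
φ = arcsin(-0.26436782) = -15.329392°

-15.3294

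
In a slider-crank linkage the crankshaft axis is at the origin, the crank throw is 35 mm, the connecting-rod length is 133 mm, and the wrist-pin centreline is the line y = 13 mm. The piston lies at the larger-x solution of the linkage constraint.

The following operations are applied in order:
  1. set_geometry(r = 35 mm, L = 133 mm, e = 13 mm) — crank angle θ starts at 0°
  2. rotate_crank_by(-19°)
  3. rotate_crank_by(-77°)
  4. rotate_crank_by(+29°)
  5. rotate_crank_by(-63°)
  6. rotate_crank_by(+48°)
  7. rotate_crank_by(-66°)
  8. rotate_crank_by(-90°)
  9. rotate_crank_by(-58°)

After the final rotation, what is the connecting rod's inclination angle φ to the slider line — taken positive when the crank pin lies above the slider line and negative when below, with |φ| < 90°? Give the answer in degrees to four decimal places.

set_geometry: r = 35 mm, L = 133 mm, e = 13 mm; θ ← 0°
rotate_crank_by(-19°): θ ← 0° -19° = -19°
rotate_crank_by(-77°): θ ← -19° -77° = -96°
rotate_crank_by(+29°): θ ← -96° +29° = -67°
rotate_crank_by(-63°): θ ← -67° -63° = -130°
rotate_crank_by(+48°): θ ← -130° +48° = -82°
rotate_crank_by(-66°): θ ← -82° -66° = -148°
rotate_crank_by(-90°): θ ← -148° -90° = -238°
rotate_crank_by(-58°): θ ← -238° -58° = -296°
crank pin P = (r cos θ, r sin θ) = (15.342990, 31.457792)
h = r sin θ − e = 31.457792 − 13 = 18.457792
sin φ = h / L = 18.457792 / 133 = 0.13878039
φ = arcsin(0.13878039) = 7.977279°

7.9773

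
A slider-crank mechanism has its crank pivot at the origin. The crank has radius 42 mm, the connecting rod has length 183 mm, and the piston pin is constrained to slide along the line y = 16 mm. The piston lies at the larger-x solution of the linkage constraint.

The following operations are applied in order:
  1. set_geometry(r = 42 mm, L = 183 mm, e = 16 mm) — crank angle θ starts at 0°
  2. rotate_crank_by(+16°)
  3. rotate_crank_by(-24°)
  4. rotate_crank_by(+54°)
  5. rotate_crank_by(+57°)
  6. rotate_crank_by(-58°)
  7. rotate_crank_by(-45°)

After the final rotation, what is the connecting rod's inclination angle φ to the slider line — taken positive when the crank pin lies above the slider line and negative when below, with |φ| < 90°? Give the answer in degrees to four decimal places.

-5.0159

set_geometry: r = 42 mm, L = 183 mm, e = 16 mm; θ ← 0°
rotate_crank_by(+16°): θ ← 0° +16° = 16°
rotate_crank_by(-24°): θ ← 16° -24° = -8°
rotate_crank_by(+54°): θ ← -8° +54° = 46°
rotate_crank_by(+57°): θ ← 46° +57° = 103°
rotate_crank_by(-58°): θ ← 103° -58° = 45°
rotate_crank_by(-45°): θ ← 45° -45° = 0°
crank pin P = (r cos θ, r sin θ) = (42.000000, 0.000000)
h = r sin θ − e = 0.000000 − 16 = -16.000000
sin φ = h / L = -16.000000 / 183 = -0.08743169
φ = arcsin(-0.08743169) = -5.015871°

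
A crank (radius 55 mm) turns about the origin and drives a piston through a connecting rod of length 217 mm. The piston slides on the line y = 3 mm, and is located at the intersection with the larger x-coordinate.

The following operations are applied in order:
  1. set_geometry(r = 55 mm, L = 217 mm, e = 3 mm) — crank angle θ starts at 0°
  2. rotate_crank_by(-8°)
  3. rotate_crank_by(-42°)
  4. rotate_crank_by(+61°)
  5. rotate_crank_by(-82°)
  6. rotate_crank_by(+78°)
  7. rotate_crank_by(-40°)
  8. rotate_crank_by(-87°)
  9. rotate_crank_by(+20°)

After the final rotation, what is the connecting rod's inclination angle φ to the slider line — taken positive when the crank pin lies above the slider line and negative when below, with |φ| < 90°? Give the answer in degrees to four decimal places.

set_geometry: r = 55 mm, L = 217 mm, e = 3 mm; θ ← 0°
rotate_crank_by(-8°): θ ← 0° -8° = -8°
rotate_crank_by(-42°): θ ← -8° -42° = -50°
rotate_crank_by(+61°): θ ← -50° +61° = 11°
rotate_crank_by(-82°): θ ← 11° -82° = -71°
rotate_crank_by(+78°): θ ← -71° +78° = 7°
rotate_crank_by(-40°): θ ← 7° -40° = -33°
rotate_crank_by(-87°): θ ← -33° -87° = -120°
rotate_crank_by(+20°): θ ← -120° +20° = -100°
crank pin P = (r cos θ, r sin θ) = (-9.550650, -54.164426)
h = r sin θ − e = -54.164426 − 3 = -57.164426
sin φ = h / L = -57.164426 / 217 = -0.26343054
φ = arcsin(-0.26343054) = -15.273716°

-15.2737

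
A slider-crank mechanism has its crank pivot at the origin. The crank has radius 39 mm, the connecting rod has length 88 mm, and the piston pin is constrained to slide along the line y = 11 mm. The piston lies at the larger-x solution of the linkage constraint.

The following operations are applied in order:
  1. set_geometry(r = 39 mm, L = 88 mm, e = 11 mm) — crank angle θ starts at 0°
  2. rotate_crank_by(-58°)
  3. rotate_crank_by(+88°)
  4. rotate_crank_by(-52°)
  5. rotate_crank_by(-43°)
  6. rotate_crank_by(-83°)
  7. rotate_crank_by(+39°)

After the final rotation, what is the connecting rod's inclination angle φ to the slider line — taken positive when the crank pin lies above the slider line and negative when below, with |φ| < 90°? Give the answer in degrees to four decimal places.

set_geometry: r = 39 mm, L = 88 mm, e = 11 mm; θ ← 0°
rotate_crank_by(-58°): θ ← 0° -58° = -58°
rotate_crank_by(+88°): θ ← -58° +88° = 30°
rotate_crank_by(-52°): θ ← 30° -52° = -22°
rotate_crank_by(-43°): θ ← -22° -43° = -65°
rotate_crank_by(-83°): θ ← -65° -83° = -148°
rotate_crank_by(+39°): θ ← -148° +39° = -109°
crank pin P = (r cos θ, r sin θ) = (-12.697158, -36.875224)
h = r sin θ − e = -36.875224 − 11 = -47.875224
sin φ = h / L = -47.875224 / 88 = -0.54403664
φ = arcsin(-0.54403664) = -32.958856°

-32.9589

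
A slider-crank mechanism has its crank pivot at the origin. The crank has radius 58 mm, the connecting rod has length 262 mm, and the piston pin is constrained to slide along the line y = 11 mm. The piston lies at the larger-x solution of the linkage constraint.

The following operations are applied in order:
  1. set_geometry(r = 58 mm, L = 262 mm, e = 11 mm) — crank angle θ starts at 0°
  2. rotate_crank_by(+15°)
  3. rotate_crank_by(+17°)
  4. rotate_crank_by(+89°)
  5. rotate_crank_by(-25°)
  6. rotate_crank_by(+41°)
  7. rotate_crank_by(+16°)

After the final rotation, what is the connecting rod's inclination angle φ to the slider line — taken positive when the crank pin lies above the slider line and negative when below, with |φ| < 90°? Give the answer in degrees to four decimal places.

3.3547

set_geometry: r = 58 mm, L = 262 mm, e = 11 mm; θ ← 0°
rotate_crank_by(+15°): θ ← 0° +15° = 15°
rotate_crank_by(+17°): θ ← 15° +17° = 32°
rotate_crank_by(+89°): θ ← 32° +89° = 121°
rotate_crank_by(-25°): θ ← 121° -25° = 96°
rotate_crank_by(+41°): θ ← 96° +41° = 137°
rotate_crank_by(+16°): θ ← 137° +16° = 153°
crank pin P = (r cos θ, r sin θ) = (-51.678378, 26.331449)
h = r sin θ − e = 26.331449 − 11 = 15.331449
sin φ = h / L = 15.331449 / 262 = 0.05851698
φ = arcsin(0.05851698) = 3.354692°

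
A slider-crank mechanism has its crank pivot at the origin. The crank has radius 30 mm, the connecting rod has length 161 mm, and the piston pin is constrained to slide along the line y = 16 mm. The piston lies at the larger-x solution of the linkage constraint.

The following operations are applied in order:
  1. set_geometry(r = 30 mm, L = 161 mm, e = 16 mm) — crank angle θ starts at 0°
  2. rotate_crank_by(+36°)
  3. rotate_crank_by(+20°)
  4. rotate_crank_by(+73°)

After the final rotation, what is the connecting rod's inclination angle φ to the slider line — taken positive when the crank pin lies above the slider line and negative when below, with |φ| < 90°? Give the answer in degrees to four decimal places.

set_geometry: r = 30 mm, L = 161 mm, e = 16 mm; θ ← 0°
rotate_crank_by(+36°): θ ← 0° +36° = 36°
rotate_crank_by(+20°): θ ← 36° +20° = 56°
rotate_crank_by(+73°): θ ← 56° +73° = 129°
crank pin P = (r cos θ, r sin θ) = (-18.879612, 23.314379)
h = r sin θ − e = 23.314379 − 16 = 7.314379
sin φ = h / L = 7.314379 / 161 = 0.04543092
φ = arcsin(0.04543092) = 2.603896°

2.6039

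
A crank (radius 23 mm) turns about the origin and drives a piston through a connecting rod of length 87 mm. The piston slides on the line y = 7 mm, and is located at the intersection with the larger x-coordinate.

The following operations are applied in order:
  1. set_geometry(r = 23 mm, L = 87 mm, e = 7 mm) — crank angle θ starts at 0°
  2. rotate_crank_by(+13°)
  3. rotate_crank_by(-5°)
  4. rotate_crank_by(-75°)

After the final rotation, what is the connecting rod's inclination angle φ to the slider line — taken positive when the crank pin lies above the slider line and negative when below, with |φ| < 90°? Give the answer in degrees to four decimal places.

set_geometry: r = 23 mm, L = 87 mm, e = 7 mm; θ ← 0°
rotate_crank_by(+13°): θ ← 0° +13° = 13°
rotate_crank_by(-5°): θ ← 13° -5° = 8°
rotate_crank_by(-75°): θ ← 8° -75° = -67°
crank pin P = (r cos θ, r sin θ) = (8.986816, -21.171612)
h = r sin θ − e = -21.171612 − 7 = -28.171612
sin φ = h / L = -28.171612 / 87 = -0.32381163
φ = arcsin(-0.32381163) = -18.893593°

-18.8936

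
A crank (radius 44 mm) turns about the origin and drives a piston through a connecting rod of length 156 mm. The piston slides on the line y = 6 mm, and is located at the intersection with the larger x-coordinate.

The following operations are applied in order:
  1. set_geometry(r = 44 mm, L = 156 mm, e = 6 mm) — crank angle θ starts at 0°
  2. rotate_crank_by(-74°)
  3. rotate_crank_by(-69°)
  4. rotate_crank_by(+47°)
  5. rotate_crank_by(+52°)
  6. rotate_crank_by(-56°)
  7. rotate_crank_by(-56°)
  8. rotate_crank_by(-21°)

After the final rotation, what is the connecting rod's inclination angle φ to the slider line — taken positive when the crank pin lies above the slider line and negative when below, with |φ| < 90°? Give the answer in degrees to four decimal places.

set_geometry: r = 44 mm, L = 156 mm, e = 6 mm; θ ← 0°
rotate_crank_by(-74°): θ ← 0° -74° = -74°
rotate_crank_by(-69°): θ ← -74° -69° = -143°
rotate_crank_by(+47°): θ ← -143° +47° = -96°
rotate_crank_by(+52°): θ ← -96° +52° = -44°
rotate_crank_by(-56°): θ ← -44° -56° = -100°
rotate_crank_by(-56°): θ ← -100° -56° = -156°
rotate_crank_by(-21°): θ ← -156° -21° = -177°
crank pin P = (r cos θ, r sin θ) = (-43.939700, -2.302782)
h = r sin θ − e = -2.302782 − 6 = -8.302782
sin φ = h / L = -8.302782 / 156 = -0.05322296
φ = arcsin(-0.05322296) = -3.050893°

-3.0509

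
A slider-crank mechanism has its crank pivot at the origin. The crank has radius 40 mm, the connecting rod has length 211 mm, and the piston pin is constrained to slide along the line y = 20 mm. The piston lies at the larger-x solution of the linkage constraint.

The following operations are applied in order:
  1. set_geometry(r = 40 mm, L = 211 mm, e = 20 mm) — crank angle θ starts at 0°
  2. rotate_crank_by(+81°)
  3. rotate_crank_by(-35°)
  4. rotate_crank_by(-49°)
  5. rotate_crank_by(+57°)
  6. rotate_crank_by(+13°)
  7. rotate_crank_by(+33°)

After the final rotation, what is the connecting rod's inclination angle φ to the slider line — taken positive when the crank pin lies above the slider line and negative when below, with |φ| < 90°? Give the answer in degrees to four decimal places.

5.2733

set_geometry: r = 40 mm, L = 211 mm, e = 20 mm; θ ← 0°
rotate_crank_by(+81°): θ ← 0° +81° = 81°
rotate_crank_by(-35°): θ ← 81° -35° = 46°
rotate_crank_by(-49°): θ ← 46° -49° = -3°
rotate_crank_by(+57°): θ ← -3° +57° = 54°
rotate_crank_by(+13°): θ ← 54° +13° = 67°
rotate_crank_by(+33°): θ ← 67° +33° = 100°
crank pin P = (r cos θ, r sin θ) = (-6.945927, 39.392310)
h = r sin θ − e = 39.392310 − 20 = 19.392310
sin φ = h / L = 19.392310 / 211 = 0.09190668
φ = arcsin(0.09190668) = 5.273307°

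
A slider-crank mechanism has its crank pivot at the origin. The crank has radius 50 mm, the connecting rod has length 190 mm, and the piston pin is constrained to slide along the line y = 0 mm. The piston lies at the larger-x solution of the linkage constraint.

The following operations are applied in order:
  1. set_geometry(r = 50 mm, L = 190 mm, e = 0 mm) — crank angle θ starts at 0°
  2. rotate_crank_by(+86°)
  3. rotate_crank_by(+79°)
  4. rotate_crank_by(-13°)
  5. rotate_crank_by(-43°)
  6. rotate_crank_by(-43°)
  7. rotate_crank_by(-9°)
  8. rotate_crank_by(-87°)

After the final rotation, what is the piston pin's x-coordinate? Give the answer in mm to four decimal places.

set_geometry: r = 50 mm, L = 190 mm, e = 0 mm; θ ← 0°
rotate_crank_by(+86°): θ ← 0° +86° = 86°
rotate_crank_by(+79°): θ ← 86° +79° = 165°
rotate_crank_by(-13°): θ ← 165° -13° = 152°
rotate_crank_by(-43°): θ ← 152° -43° = 109°
rotate_crank_by(-43°): θ ← 109° -43° = 66°
rotate_crank_by(-9°): θ ← 66° -9° = 57°
rotate_crank_by(-87°): θ ← 57° -87° = -30°
crank pin P = (r cos θ, r sin θ) = (43.301270, -25.000000)
h = r sin θ − e = -25.000000 − 0 = -25.000000
x = r cos θ + √(L² − h²) = 43.301270 + √(36100.0 − 625.0000) = 43.301270 + 188.348082 = 231.649352

231.6494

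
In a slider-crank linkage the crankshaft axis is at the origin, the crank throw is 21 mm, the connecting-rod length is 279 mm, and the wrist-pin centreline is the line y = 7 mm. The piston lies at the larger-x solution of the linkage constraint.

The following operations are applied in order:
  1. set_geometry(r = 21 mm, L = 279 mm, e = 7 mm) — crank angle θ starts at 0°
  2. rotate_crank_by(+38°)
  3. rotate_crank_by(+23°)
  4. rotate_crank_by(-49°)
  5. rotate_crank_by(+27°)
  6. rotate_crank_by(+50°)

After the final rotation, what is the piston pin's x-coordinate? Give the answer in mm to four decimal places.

set_geometry: r = 21 mm, L = 279 mm, e = 7 mm; θ ← 0°
rotate_crank_by(+38°): θ ← 0° +38° = 38°
rotate_crank_by(+23°): θ ← 38° +23° = 61°
rotate_crank_by(-49°): θ ← 61° -49° = 12°
rotate_crank_by(+27°): θ ← 12° +27° = 39°
rotate_crank_by(+50°): θ ← 39° +50° = 89°
crank pin P = (r cos θ, r sin θ) = (0.366501, 20.996802)
h = r sin θ − e = 20.996802 − 7 = 13.996802
x = r cos θ + √(L² − h²) = 0.366501 + √(77841.0 − 195.9105) = 0.366501 + 278.648685 = 279.015185

279.0152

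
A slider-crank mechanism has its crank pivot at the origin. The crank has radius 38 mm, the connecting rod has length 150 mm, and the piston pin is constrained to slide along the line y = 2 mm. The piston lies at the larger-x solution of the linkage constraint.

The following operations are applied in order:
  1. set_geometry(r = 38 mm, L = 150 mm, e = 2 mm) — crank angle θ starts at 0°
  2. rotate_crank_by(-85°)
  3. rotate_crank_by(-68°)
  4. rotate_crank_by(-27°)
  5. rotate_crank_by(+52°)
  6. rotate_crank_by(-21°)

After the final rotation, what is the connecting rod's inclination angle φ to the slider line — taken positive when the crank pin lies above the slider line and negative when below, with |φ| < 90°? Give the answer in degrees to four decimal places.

set_geometry: r = 38 mm, L = 150 mm, e = 2 mm; θ ← 0°
rotate_crank_by(-85°): θ ← 0° -85° = -85°
rotate_crank_by(-68°): θ ← -85° -68° = -153°
rotate_crank_by(-27°): θ ← -153° -27° = -180°
rotate_crank_by(+52°): θ ← -180° +52° = -128°
rotate_crank_by(-21°): θ ← -128° -21° = -149°
crank pin P = (r cos θ, r sin θ) = (-32.572357, -19.571447)
h = r sin θ − e = -19.571447 − 2 = -21.571447
sin φ = h / L = -21.571447 / 150 = -0.14380965
φ = arcsin(-0.14380965) = -8.268354°

-8.2684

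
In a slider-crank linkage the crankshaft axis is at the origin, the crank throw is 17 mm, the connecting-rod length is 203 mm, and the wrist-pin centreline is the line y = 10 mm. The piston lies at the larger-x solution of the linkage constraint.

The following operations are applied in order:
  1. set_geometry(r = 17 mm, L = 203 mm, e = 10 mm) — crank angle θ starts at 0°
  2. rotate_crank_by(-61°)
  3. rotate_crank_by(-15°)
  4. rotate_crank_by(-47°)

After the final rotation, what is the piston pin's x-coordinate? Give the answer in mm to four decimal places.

192.2866

set_geometry: r = 17 mm, L = 203 mm, e = 10 mm; θ ← 0°
rotate_crank_by(-61°): θ ← 0° -61° = -61°
rotate_crank_by(-15°): θ ← -61° -15° = -76°
rotate_crank_by(-47°): θ ← -76° -47° = -123°
crank pin P = (r cos θ, r sin θ) = (-9.258864, -14.257400)
h = r sin θ − e = -14.257400 − 10 = -24.257400
x = r cos θ + √(L² − h²) = -9.258864 + √(41209.0 − 588.4214) = -9.258864 + 201.545475 = 192.286612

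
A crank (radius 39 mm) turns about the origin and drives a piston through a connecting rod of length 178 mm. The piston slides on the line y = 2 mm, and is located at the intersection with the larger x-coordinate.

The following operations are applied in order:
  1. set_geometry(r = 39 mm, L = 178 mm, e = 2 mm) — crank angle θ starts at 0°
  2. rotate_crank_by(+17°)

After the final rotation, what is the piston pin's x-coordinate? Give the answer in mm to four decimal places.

215.0474

set_geometry: r = 39 mm, L = 178 mm, e = 2 mm; θ ← 0°
rotate_crank_by(+17°): θ ← 0° +17° = 17°
crank pin P = (r cos θ, r sin θ) = (37.295885, 11.402496)
h = r sin θ − e = 11.402496 − 2 = 9.402496
x = r cos θ + √(L² − h²) = 37.295885 + √(31684.0 − 88.4069) = 37.295885 + 177.751492 = 215.047378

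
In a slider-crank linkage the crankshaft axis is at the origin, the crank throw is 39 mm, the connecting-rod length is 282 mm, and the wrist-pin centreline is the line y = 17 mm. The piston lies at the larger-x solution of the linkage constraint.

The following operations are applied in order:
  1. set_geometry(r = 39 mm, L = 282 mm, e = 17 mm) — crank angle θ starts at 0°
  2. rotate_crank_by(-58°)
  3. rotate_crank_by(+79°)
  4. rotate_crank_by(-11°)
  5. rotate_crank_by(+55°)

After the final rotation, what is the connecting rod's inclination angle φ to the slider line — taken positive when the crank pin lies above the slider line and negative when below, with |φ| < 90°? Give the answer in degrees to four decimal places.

set_geometry: r = 39 mm, L = 282 mm, e = 17 mm; θ ← 0°
rotate_crank_by(-58°): θ ← 0° -58° = -58°
rotate_crank_by(+79°): θ ← -58° +79° = 21°
rotate_crank_by(-11°): θ ← 21° -11° = 10°
rotate_crank_by(+55°): θ ← 10° +55° = 65°
crank pin P = (r cos θ, r sin θ) = (16.482112, 35.346004)
h = r sin θ − e = 35.346004 − 17 = 18.346004
sin φ = h / L = 18.346004 / 282 = 0.06505675
φ = arcsin(0.06505675) = 3.730112°

3.7301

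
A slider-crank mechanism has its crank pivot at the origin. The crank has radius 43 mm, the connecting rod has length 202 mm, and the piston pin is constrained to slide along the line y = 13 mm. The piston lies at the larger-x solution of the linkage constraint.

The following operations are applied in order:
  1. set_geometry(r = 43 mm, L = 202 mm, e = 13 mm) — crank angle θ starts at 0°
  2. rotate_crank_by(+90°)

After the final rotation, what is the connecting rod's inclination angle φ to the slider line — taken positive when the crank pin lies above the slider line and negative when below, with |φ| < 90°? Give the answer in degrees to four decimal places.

set_geometry: r = 43 mm, L = 202 mm, e = 13 mm; θ ← 0°
rotate_crank_by(+90°): θ ← 0° +90° = 90°
crank pin P = (r cos θ, r sin θ) = (0.000000, 43.000000)
h = r sin θ − e = 43.000000 − 13 = 30.000000
sin φ = h / L = 30.000000 / 202 = 0.14851485
φ = arcsin(0.14851485) = 8.540870°

8.5409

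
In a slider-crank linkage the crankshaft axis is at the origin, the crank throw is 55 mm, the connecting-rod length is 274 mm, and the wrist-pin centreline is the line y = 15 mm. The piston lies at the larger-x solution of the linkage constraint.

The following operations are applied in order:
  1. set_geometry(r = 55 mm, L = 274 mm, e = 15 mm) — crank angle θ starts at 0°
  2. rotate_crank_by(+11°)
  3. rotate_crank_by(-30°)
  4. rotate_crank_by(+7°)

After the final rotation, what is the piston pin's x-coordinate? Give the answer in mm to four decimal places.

326.5199

set_geometry: r = 55 mm, L = 274 mm, e = 15 mm; θ ← 0°
rotate_crank_by(+11°): θ ← 0° +11° = 11°
rotate_crank_by(-30°): θ ← 11° -30° = -19°
rotate_crank_by(+7°): θ ← -19° +7° = -12°
crank pin P = (r cos θ, r sin θ) = (53.798118, -11.435143)
h = r sin θ − e = -11.435143 − 15 = -26.435143
x = r cos θ + √(L² − h²) = 53.798118 + √(75076.0 − 698.8168) = 53.798118 + 272.721806 = 326.519924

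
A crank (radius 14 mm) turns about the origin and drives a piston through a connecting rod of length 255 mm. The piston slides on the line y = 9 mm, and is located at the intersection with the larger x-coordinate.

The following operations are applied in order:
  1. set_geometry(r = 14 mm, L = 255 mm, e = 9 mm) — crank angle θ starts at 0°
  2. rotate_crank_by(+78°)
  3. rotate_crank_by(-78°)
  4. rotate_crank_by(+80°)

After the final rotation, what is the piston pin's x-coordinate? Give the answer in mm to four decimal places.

257.3861

set_geometry: r = 14 mm, L = 255 mm, e = 9 mm; θ ← 0°
rotate_crank_by(+78°): θ ← 0° +78° = 78°
rotate_crank_by(-78°): θ ← 78° -78° = 0°
rotate_crank_by(+80°): θ ← 0° +80° = 80°
crank pin P = (r cos θ, r sin θ) = (2.431074, 13.787309)
h = r sin θ − e = 13.787309 − 9 = 4.787309
x = r cos θ + √(L² − h²) = 2.431074 + √(65025.0 − 22.9183) = 2.431074 + 254.955058 = 257.386133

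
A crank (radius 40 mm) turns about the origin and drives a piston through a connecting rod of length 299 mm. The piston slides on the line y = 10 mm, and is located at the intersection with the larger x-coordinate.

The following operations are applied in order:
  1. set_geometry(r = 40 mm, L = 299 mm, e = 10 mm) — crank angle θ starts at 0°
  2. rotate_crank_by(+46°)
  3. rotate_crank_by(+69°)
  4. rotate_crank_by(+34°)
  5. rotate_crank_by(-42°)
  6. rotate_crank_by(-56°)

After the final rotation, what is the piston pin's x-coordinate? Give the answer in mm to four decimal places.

323.4284

set_geometry: r = 40 mm, L = 299 mm, e = 10 mm; θ ← 0°
rotate_crank_by(+46°): θ ← 0° +46° = 46°
rotate_crank_by(+69°): θ ← 46° +69° = 115°
rotate_crank_by(+34°): θ ← 115° +34° = 149°
rotate_crank_by(-42°): θ ← 149° -42° = 107°
rotate_crank_by(-56°): θ ← 107° -56° = 51°
crank pin P = (r cos θ, r sin θ) = (25.172816, 31.085838)
h = r sin θ − e = 31.085838 − 10 = 21.085838
x = r cos θ + √(L² − h²) = 25.172816 + √(89401.0 − 444.6126) = 25.172816 + 298.255574 = 323.428390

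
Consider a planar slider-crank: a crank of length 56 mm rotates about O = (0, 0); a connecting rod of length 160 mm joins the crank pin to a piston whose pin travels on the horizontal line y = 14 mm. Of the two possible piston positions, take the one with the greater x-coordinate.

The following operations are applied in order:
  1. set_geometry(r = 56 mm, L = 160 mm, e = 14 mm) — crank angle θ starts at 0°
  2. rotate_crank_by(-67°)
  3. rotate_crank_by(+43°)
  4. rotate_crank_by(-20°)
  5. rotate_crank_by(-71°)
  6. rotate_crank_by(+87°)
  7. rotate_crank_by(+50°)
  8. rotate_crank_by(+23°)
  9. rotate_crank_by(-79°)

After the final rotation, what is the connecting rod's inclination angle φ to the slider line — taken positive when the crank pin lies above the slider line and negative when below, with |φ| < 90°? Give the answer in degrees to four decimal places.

set_geometry: r = 56 mm, L = 160 mm, e = 14 mm; θ ← 0°
rotate_crank_by(-67°): θ ← 0° -67° = -67°
rotate_crank_by(+43°): θ ← -67° +43° = -24°
rotate_crank_by(-20°): θ ← -24° -20° = -44°
rotate_crank_by(-71°): θ ← -44° -71° = -115°
rotate_crank_by(+87°): θ ← -115° +87° = -28°
rotate_crank_by(+50°): θ ← -28° +50° = 22°
rotate_crank_by(+23°): θ ← 22° +23° = 45°
rotate_crank_by(-79°): θ ← 45° -79° = -34°
crank pin P = (r cos θ, r sin θ) = (46.426104, -31.314803)
h = r sin θ − e = -31.314803 − 14 = -45.314803
sin φ = h / L = -45.314803 / 160 = -0.28321752
φ = arcsin(-0.28321752) = -16.452330°

-16.4523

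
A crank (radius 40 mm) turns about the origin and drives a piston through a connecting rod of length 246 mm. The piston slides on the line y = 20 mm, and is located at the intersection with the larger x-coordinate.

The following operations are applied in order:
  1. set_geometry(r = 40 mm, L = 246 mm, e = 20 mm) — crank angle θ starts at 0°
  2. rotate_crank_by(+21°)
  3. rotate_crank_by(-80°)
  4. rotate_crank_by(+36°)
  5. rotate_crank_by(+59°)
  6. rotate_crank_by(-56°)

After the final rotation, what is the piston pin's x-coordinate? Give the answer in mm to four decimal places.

set_geometry: r = 40 mm, L = 246 mm, e = 20 mm; θ ← 0°
rotate_crank_by(+21°): θ ← 0° +21° = 21°
rotate_crank_by(-80°): θ ← 21° -80° = -59°
rotate_crank_by(+36°): θ ← -59° +36° = -23°
rotate_crank_by(+59°): θ ← -23° +59° = 36°
rotate_crank_by(-56°): θ ← 36° -56° = -20°
crank pin P = (r cos θ, r sin θ) = (37.587705, -13.680806)
h = r sin θ − e = -13.680806 − 20 = -33.680806
x = r cos θ + √(L² − h²) = 37.587705 + √(60516.0 − 1134.3967) = 37.587705 + 243.683408 = 281.271113

281.2711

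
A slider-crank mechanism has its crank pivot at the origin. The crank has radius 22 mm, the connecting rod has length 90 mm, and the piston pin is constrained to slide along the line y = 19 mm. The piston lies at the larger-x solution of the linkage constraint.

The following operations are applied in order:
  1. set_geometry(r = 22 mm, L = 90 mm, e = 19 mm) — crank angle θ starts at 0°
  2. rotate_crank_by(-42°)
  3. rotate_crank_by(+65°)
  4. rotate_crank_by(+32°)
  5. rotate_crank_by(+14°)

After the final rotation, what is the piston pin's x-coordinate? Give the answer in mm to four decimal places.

set_geometry: r = 22 mm, L = 90 mm, e = 19 mm; θ ← 0°
rotate_crank_by(-42°): θ ← 0° -42° = -42°
rotate_crank_by(+65°): θ ← -42° +65° = 23°
rotate_crank_by(+32°): θ ← 23° +32° = 55°
rotate_crank_by(+14°): θ ← 55° +14° = 69°
crank pin P = (r cos θ, r sin θ) = (7.884095, 20.538769)
h = r sin θ − e = 20.538769 − 19 = 1.538769
x = r cos θ + √(L² − h²) = 7.884095 + √(8100.0 − 2.3678) = 7.884095 + 89.986845 = 97.870939

97.8709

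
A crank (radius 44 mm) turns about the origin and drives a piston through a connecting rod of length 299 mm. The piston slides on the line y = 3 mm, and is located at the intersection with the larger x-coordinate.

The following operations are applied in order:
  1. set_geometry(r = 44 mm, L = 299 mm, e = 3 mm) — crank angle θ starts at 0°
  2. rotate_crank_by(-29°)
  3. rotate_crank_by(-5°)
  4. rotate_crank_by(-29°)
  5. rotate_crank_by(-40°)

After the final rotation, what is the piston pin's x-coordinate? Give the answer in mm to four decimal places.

285.5624

set_geometry: r = 44 mm, L = 299 mm, e = 3 mm; θ ← 0°
rotate_crank_by(-29°): θ ← 0° -29° = -29°
rotate_crank_by(-5°): θ ← -29° -5° = -34°
rotate_crank_by(-29°): θ ← -34° -29° = -63°
rotate_crank_by(-40°): θ ← -63° -40° = -103°
crank pin P = (r cos θ, r sin θ) = (-9.897846, -42.872283)
h = r sin θ − e = -42.872283 − 3 = -45.872283
x = r cos θ + √(L² − h²) = -9.897846 + √(89401.0 − 2104.2663) = -9.897846 + 295.460207 = 285.562360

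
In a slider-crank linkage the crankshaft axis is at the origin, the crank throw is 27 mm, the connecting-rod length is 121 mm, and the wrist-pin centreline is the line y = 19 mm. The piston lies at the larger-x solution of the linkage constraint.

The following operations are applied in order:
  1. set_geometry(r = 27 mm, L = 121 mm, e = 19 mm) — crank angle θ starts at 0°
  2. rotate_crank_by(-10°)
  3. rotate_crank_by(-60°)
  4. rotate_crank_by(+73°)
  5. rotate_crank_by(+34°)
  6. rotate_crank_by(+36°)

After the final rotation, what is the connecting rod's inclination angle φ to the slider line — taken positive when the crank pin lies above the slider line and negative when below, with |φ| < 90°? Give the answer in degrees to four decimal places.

3.2312

set_geometry: r = 27 mm, L = 121 mm, e = 19 mm; θ ← 0°
rotate_crank_by(-10°): θ ← 0° -10° = -10°
rotate_crank_by(-60°): θ ← -10° -60° = -70°
rotate_crank_by(+73°): θ ← -70° +73° = 3°
rotate_crank_by(+34°): θ ← 3° +34° = 37°
rotate_crank_by(+36°): θ ← 37° +36° = 73°
crank pin P = (r cos θ, r sin θ) = (7.894036, 25.820228)
h = r sin θ − e = 25.820228 − 19 = 6.820228
sin φ = h / L = 6.820228 / 121 = 0.05636552
φ = arcsin(0.05636552) = 3.231219°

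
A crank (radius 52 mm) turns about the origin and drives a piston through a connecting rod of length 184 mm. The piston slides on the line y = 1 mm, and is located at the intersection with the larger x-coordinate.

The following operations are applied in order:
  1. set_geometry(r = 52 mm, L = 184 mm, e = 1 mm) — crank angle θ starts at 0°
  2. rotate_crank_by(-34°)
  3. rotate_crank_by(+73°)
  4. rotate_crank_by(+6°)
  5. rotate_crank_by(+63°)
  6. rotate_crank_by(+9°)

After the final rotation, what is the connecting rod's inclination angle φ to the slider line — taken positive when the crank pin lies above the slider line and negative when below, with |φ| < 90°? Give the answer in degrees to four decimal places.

14.2629

set_geometry: r = 52 mm, L = 184 mm, e = 1 mm; θ ← 0°
rotate_crank_by(-34°): θ ← 0° -34° = -34°
rotate_crank_by(+73°): θ ← -34° +73° = 39°
rotate_crank_by(+6°): θ ← 39° +6° = 45°
rotate_crank_by(+63°): θ ← 45° +63° = 108°
rotate_crank_by(+9°): θ ← 108° +9° = 117°
crank pin P = (r cos θ, r sin θ) = (-23.607506, 46.332339)
h = r sin θ − e = 46.332339 − 1 = 45.332339
sin φ = h / L = 45.332339 / 184 = 0.24637141
φ = arcsin(0.24637141) = 14.262894°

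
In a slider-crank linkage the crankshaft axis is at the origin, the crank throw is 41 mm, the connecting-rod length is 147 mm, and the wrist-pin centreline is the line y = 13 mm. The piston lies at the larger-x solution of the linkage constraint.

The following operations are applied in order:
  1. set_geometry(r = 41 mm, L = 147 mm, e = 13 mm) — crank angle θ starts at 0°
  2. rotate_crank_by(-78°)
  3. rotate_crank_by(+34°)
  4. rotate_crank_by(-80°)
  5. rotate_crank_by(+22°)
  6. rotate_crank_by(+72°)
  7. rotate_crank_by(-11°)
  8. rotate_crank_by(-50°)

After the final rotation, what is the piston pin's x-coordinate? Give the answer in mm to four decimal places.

136.0093

set_geometry: r = 41 mm, L = 147 mm, e = 13 mm; θ ← 0°
rotate_crank_by(-78°): θ ← 0° -78° = -78°
rotate_crank_by(+34°): θ ← -78° +34° = -44°
rotate_crank_by(-80°): θ ← -44° -80° = -124°
rotate_crank_by(+22°): θ ← -124° +22° = -102°
rotate_crank_by(+72°): θ ← -102° +72° = -30°
rotate_crank_by(-11°): θ ← -30° -11° = -41°
rotate_crank_by(-50°): θ ← -41° -50° = -91°
crank pin P = (r cos θ, r sin θ) = (-0.715549, -40.993756)
h = r sin θ − e = -40.993756 − 13 = -53.993756
x = r cos θ + √(L² − h²) = -0.715549 + √(21609.0 − 2915.3256) = -0.715549 + 136.724813 = 136.009264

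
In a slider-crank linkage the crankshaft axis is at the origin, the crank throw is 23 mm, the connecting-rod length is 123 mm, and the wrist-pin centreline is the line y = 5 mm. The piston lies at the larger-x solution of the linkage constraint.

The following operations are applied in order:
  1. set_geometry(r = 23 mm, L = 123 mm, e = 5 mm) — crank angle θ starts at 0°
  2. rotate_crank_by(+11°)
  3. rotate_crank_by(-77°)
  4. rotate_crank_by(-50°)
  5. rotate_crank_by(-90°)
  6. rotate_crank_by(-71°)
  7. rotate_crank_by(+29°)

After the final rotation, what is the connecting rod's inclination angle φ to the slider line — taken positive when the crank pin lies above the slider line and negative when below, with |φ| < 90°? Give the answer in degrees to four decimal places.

set_geometry: r = 23 mm, L = 123 mm, e = 5 mm; θ ← 0°
rotate_crank_by(+11°): θ ← 0° +11° = 11°
rotate_crank_by(-77°): θ ← 11° -77° = -66°
rotate_crank_by(-50°): θ ← -66° -50° = -116°
rotate_crank_by(-90°): θ ← -116° -90° = -206°
rotate_crank_by(-71°): θ ← -206° -71° = -277°
rotate_crank_by(+29°): θ ← -277° +29° = -248°
crank pin P = (r cos θ, r sin θ) = (-8.615952, 21.325229)
h = r sin θ − e = 21.325229 − 5 = 16.325229
sin φ = h / L = 16.325229 / 123 = 0.13272544
φ = arcsin(0.13272544) = 7.627113°

7.6271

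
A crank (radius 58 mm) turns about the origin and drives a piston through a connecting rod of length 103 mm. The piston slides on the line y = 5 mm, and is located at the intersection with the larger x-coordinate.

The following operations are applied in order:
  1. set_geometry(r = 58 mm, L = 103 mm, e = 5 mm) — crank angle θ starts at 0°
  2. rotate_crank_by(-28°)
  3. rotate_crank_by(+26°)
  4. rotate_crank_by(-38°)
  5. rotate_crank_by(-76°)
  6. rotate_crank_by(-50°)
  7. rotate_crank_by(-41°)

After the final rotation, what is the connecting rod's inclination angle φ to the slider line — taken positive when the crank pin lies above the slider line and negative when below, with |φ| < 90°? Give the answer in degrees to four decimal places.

11.9525

set_geometry: r = 58 mm, L = 103 mm, e = 5 mm; θ ← 0°
rotate_crank_by(-28°): θ ← 0° -28° = -28°
rotate_crank_by(+26°): θ ← -28° +26° = -2°
rotate_crank_by(-38°): θ ← -2° -38° = -40°
rotate_crank_by(-76°): θ ← -40° -76° = -116°
rotate_crank_by(-50°): θ ← -116° -50° = -166°
rotate_crank_by(-41°): θ ← -166° -41° = -207°
crank pin P = (r cos θ, r sin θ) = (-51.678378, 26.331449)
h = r sin θ − e = 26.331449 − 5 = 21.331449
sin φ = h / L = 21.331449 / 103 = 0.20710145
φ = arcsin(0.20710145) = 11.952543°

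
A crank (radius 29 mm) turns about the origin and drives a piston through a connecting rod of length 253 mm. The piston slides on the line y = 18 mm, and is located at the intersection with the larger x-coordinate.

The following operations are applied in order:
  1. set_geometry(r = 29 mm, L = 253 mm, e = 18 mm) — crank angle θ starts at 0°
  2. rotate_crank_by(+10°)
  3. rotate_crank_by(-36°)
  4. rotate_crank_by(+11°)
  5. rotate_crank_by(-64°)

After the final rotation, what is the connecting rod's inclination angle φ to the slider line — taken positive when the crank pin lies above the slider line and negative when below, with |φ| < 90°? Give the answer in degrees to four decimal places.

set_geometry: r = 29 mm, L = 253 mm, e = 18 mm; θ ← 0°
rotate_crank_by(+10°): θ ← 0° +10° = 10°
rotate_crank_by(-36°): θ ← 10° -36° = -26°
rotate_crank_by(+11°): θ ← -26° +11° = -15°
rotate_crank_by(-64°): θ ← -15° -64° = -79°
crank pin P = (r cos θ, r sin θ) = (5.533461, -28.467188)
h = r sin θ − e = -28.467188 − 18 = -46.467188
sin φ = h / L = -46.467188 / 253 = -0.18366478
φ = arcsin(-0.18366478) = -10.583296°

-10.5833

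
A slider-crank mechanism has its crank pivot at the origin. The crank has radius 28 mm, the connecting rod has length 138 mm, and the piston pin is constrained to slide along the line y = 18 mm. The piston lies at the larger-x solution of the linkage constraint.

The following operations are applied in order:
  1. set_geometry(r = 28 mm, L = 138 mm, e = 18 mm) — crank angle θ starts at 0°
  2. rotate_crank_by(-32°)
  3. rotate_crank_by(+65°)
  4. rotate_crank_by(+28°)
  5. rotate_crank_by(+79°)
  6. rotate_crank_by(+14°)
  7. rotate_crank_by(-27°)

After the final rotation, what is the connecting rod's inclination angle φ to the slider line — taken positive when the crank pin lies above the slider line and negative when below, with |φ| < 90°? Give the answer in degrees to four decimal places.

set_geometry: r = 28 mm, L = 138 mm, e = 18 mm; θ ← 0°
rotate_crank_by(-32°): θ ← 0° -32° = -32°
rotate_crank_by(+65°): θ ← -32° +65° = 33°
rotate_crank_by(+28°): θ ← 33° +28° = 61°
rotate_crank_by(+79°): θ ← 61° +79° = 140°
rotate_crank_by(+14°): θ ← 140° +14° = 154°
rotate_crank_by(-27°): θ ← 154° -27° = 127°
crank pin P = (r cos θ, r sin θ) = (-16.850821, 22.361794)
h = r sin θ − e = 22.361794 − 18 = 4.361794
sin φ = h / L = 4.361794 / 138 = 0.03160720
φ = arcsin(0.03160720) = 1.811261°

1.8113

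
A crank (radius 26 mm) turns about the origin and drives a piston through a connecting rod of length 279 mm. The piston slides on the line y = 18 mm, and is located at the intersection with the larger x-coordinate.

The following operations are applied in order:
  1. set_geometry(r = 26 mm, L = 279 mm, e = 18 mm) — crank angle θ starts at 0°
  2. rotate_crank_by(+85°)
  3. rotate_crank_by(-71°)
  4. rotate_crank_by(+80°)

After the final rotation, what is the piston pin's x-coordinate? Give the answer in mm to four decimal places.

set_geometry: r = 26 mm, L = 279 mm, e = 18 mm; θ ← 0°
rotate_crank_by(+85°): θ ← 0° +85° = 85°
rotate_crank_by(-71°): θ ← 85° -71° = 14°
rotate_crank_by(+80°): θ ← 14° +80° = 94°
crank pin P = (r cos θ, r sin θ) = (-1.813668, 25.936665)
h = r sin θ − e = 25.936665 − 18 = 7.936665
x = r cos θ + √(L² − h²) = -1.813668 + √(77841.0 − 62.9907) = -1.813668 + 278.887091 = 277.073422

277.0734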